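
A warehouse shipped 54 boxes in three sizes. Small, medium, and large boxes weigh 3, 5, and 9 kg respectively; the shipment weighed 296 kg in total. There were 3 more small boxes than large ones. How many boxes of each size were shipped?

Let s = small boxes, m = medium boxes, l = large boxes.
  s + m + l = 54
  3s + 5m + 9l = 296
  -l + s = 3
Row-reduce the augmented matrix:
R2 ← R2 − 3·R1.
R3 ← R3 − 1·R1.
R2 ← R2 / (2).
R1 ← R1 − 1·R2.
R3 ← R3 + 1·R2.
R1 ← R1 + 2·R3.
R2 ← R2 − 3·R3.
Reading off the reduced rows gives s = 19, m = 19, l = 16.

small boxes: 19, medium boxes: 19, large boxes: 16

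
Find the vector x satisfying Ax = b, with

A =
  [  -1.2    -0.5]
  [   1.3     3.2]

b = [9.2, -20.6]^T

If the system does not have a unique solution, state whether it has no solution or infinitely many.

Row-reduce the augmented matrix:
R1 ← R1 / (-6/5).
R2 ← R2 − 13/10·R1.
R2 ← R2 / (319/120).
R1 ← R1 − 5/12·R2.
Reading off the reduced rows gives x_1 = -6, x_2 = -4.

x_1 = -6, x_2 = -4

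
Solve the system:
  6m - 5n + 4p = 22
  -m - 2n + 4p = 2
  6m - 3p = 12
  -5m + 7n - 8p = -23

Row-reduce:
R1 ← R1 / (6).
R2 ← R2 + 1·R1.
R3 ← R3 − 6·R1.
R4 ← R4 + 5·R1.
R2 ← R2 / (-17/6).
R1 ← R1 + 5/6·R2.
R3 ← R3 − 5·R2.
R4 ← R4 − 17/6·R2.
R3 ← R3 / (21/17).
R1 ← R1 + 12/17·R3.
R2 ← R2 + 28/17·R3.
Row 4 reduces to 0 = 1, a contradiction. The system is inconsistent.

no solution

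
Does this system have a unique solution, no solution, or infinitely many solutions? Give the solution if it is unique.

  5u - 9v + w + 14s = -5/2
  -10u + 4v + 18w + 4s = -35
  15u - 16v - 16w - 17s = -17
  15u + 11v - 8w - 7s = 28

Row-reduce the augmented matrix:
R1 ← R1 / (5).
R2 ← R2 + 10·R1.
R3 ← R3 − 15·R1.
R4 ← R4 − 15·R1.
R2 ← R2 / (-14).
R1 ← R1 + 9/5·R2.
R3 ← R3 − 11·R2.
R4 ← R4 − 38·R2.
R3 ← R3 / (-23/7).
R1 ← R1 + 83/35·R3.
R2 ← R2 + 10/7·R3.
R4 ← R4 − 303/7·R3.
R4 ← R4 / (-9388/23).
R1 ← R1 − 2659/115·R4.
R2 ← R2 − 286/23·R4.
R3 ← R3 − 237/23·R4.
Reading off the reduced rows gives u = -1/2, v = 2, w = -3, s = 3/2.

u = -1/2, v = 2, w = -3, s = 3/2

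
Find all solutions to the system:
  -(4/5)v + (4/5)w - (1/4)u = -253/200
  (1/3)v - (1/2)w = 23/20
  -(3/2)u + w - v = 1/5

u = -3/2, v = -3/4, w = -14/5

Row-reduce the augmented matrix:
R1 ← R1 / (-1/4).
R3 ← R3 + 3/2·R1.
R2 ← R2 / (1/3).
R1 ← R1 − 16/5·R2.
R3 ← R3 − 19/5·R2.
R3 ← R3 / (19/10).
R1 ← R1 − 8/5·R3.
R2 ← R2 + 3/2·R3.
Reading off the reduced rows gives u = -3/2, v = -3/4, w = -14/5.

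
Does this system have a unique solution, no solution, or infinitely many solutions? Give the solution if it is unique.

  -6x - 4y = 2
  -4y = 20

x = 3, y = -5

Row-reduce the augmented matrix:
R1 ← R1 / (-6).
R2 ← R2 / (-4).
R1 ← R1 − 2/3·R2.
Reading off the reduced rows gives x = 3, y = -5.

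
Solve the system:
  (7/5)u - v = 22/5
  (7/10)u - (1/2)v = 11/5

infinitely many solutions

Row-reduce:
R1 ← R1 / (7/5).
R2 ← R2 − 7/10·R1.
Rank is 1 with 2 unknowns, leaving v free.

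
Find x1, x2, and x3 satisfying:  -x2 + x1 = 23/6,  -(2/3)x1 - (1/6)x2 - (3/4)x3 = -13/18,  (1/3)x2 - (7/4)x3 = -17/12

Row-reduce the augmented matrix:
R2 ← R2 + 2/3·R1.
R2 ← R2 / (-5/6).
R1 ← R1 + 1·R2.
R3 ← R3 − 1/3·R2.
R3 ← R3 / (-41/20).
R1 ← R1 − 9/10·R3.
R2 ← R2 − 9/10·R3.
Reading off the reduced rows gives x1 = 4/3, x2 = -5/2, x3 = 1/3.

x1 = 4/3, x2 = -5/2, x3 = 1/3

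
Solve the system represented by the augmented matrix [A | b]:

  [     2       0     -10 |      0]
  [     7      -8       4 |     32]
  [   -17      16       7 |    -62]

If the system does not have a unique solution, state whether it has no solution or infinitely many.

no solution

Row-reduce:
R1 ← R1 / (2).
R2 ← R2 − 7·R1.
R3 ← R3 + 17·R1.
R2 ← R2 / (-8).
R3 ← R3 − 16·R2.
Row 3 reduces to 0 = 2, a contradiction. The system is inconsistent.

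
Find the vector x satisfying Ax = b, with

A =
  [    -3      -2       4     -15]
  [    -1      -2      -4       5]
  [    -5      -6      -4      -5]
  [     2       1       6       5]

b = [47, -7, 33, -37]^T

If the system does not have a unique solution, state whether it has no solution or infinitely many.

infinitely many solutions

Row-reduce:
R1 ← R1 / (-3).
R2 ← R2 + 1·R1.
R3 ← R3 + 5·R1.
R4 ← R4 − 2·R1.
R2 ← R2 / (-4/3).
R1 ← R1 − 2/3·R2.
R3 ← R3 + 8/3·R2.
R4 ← R4 + 1/3·R2.
Swap R3 and R4.
R3 ← R3 / (10).
R1 ← R1 + 4·R3.
R2 ← R2 − 4·R3.
Rank is 3 with 4 unknowns, leaving x_4 free.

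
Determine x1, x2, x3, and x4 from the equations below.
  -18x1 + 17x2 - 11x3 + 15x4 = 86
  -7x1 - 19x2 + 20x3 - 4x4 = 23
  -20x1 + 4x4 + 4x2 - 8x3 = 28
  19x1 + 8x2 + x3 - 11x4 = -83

Row-reduce the augmented matrix:
R1 ← R1 / (-18).
R2 ← R2 + 7·R1.
R3 ← R3 + 20·R1.
R4 ← R4 − 19·R1.
R2 ← R2 / (-461/18).
R1 ← R1 + 17/18·R2.
R3 ← R3 + 134/9·R2.
R4 ← R4 − 467/18·R2.
R3 ← R3 / (-4560/461).
R1 ← R1 + 131/461·R3.
R2 ← R2 + 437/461·R3.
R4 ← R4 − 6446/461·R3.
R4 ← R4 / (-2841/190).
R1 ← R1 + 103/380·R4.
R2 ← R2 − 21/20·R4.
R3 ← R3 − 267/380·R4.
Reading off the reduced rows gives x1 = -1, x2 = 0, x3 = 2, x4 = 6.

x1 = -1, x2 = 0, x3 = 2, x4 = 6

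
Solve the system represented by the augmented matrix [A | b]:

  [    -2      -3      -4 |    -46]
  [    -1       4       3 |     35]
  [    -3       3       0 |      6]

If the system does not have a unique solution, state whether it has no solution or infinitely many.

Row-reduce the augmented matrix:
R1 ← R1 / (-2).
R2 ← R2 + 1·R1.
R3 ← R3 + 3·R1.
R2 ← R2 / (11/2).
R1 ← R1 − 3/2·R2.
R3 ← R3 − 15/2·R2.
R3 ← R3 / (-9/11).
R1 ← R1 − 7/11·R3.
R2 ← R2 − 10/11·R3.
Reading off the reduced rows gives x_1 = 4, x_2 = 6, x_3 = 5.

x_1 = 4, x_2 = 6, x_3 = 5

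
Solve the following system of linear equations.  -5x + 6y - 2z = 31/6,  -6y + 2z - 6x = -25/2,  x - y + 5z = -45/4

Row-reduce the augmented matrix:
R1 ← R1 / (-5).
R2 ← R2 + 6·R1.
R3 ← R3 − 1·R1.
R2 ← R2 / (-66/5).
R1 ← R1 + 6/5·R2.
R3 ← R3 − 1/5·R2.
R3 ← R3 / (14/3).
R2 ← R2 + 1/3·R3.
Reading off the reduced rows gives x = 2/3, y = 2/3, z = -9/4.

x = 2/3, y = 2/3, z = -9/4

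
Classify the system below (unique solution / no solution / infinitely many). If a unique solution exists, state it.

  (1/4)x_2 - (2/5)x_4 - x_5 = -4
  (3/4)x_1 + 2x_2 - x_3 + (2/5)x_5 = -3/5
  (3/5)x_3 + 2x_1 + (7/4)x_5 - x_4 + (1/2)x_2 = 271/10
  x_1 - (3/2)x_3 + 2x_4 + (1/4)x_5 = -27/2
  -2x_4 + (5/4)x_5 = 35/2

x_1 = 4, x_2 = 0, x_3 = 6, x_4 = -5, x_5 = 6

Row-reduce the augmented matrix:
Swap R1 and R2.
R1 ← R1 / (3/4).
R3 ← R3 − 2·R1.
R4 ← R4 − 1·R1.
R2 ← R2 / (1/4).
R1 ← R1 − 8/3·R2.
R3 ← R3 + 29/6·R2.
R4 ← R4 + 8/3·R2.
R3 ← R3 / (49/15).
R1 ← R1 + 4/3·R3.
R4 ← R4 + 1/6·R3.
R4 ← R4 / (-1329/490).
R1 ← R1 − 172/245·R4.
R2 ← R2 + 8/5·R4.
R3 ← R3 + 131/49·R4.
R5 ← R5 + 2·R4.
R5 ← R5 / (53299/5316).
R1 ← R1 − 674/1329·R5.
R2 ← R2 − 20074/6645·R5.
R3 ← R3 − 16007/2658·R5.
R4 ← R4 − 23327/5316·R5.
Reading off the reduced rows gives x_1 = 4, x_2 = 0, x_3 = 6, x_4 = -5, x_5 = 6.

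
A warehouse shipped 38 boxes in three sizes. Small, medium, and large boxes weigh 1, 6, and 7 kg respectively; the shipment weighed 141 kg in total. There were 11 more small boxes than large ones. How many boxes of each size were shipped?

small boxes: 19, medium boxes: 11, large boxes: 8

Let s = small boxes, m = medium boxes, l = large boxes.
  s + m + l = 38
  s + 6m + 7l = 141
  s - l = 11
Row-reduce the augmented matrix:
R2 ← R2 − 1·R1.
R3 ← R3 − 1·R1.
R2 ← R2 / (5).
R1 ← R1 − 1·R2.
R3 ← R3 + 1·R2.
R3 ← R3 / (-4/5).
R1 ← R1 + 1/5·R3.
R2 ← R2 − 6/5·R3.
Reading off the reduced rows gives s = 19, m = 11, l = 8.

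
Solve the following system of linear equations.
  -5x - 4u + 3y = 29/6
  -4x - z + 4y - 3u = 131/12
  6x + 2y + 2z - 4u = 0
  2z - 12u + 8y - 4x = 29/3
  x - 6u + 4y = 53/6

x = 1/3, y = 5/2, z = -3, u = 1/4

Row-reduce the augmented matrix:
R1 ← R1 / (-5).
R2 ← R2 + 4·R1.
R3 ← R3 − 6·R1.
R4 ← R4 + 4·R1.
R5 ← R5 − 1·R1.
R2 ← R2 / (8/5).
R1 ← R1 + 3/5·R2.
R3 ← R3 − 28/5·R2.
R4 ← R4 − 28/5·R2.
R5 ← R5 − 23/5·R2.
R3 ← R3 / (11/2).
R1 ← R1 + 3/8·R3.
R2 ← R2 + 5/8·R3.
R4 ← R4 − 11/2·R3.
R5 ← R5 − 23/8·R3.
Swap R4 and R5.
R4 ← R4 / (-53/22).
R1 ← R1 − 5/22·R4.
R2 ← R2 + 21/22·R4.
R3 ← R3 + 19/11·R4.
R5 reduces to 0 = 0, so the extra equation is consistent.
Reading off the reduced rows gives x = 1/3, y = 5/2, z = -3, u = 1/4.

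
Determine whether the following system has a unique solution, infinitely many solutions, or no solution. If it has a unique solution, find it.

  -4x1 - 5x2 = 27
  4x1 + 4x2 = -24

x1 = -3, x2 = -3

Row-reduce the augmented matrix:
R1 ← R1 / (-4).
R2 ← R2 − 4·R1.
R2 ← R2 / (-1).
R1 ← R1 − 5/4·R2.
Reading off the reduced rows gives x1 = -3, x2 = -3.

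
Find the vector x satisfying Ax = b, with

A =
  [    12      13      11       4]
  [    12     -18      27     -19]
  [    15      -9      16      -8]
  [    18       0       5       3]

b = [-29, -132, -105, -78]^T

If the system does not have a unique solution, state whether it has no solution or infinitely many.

Row-reduce:
R1 ← R1 / (12).
R2 ← R2 − 12·R1.
R3 ← R3 − 15·R1.
R4 ← R4 − 18·R1.
R2 ← R2 / (-31).
R1 ← R1 − 13/12·R2.
R3 ← R3 + 101/4·R2.
R4 ← R4 + 39/2·R2.
R3 ← R3 / (-1337/124).
R1 ← R1 − 183/124·R3.
R2 ← R2 + 16/31·R3.
R4 ← R4 + 1337/62·R3.
Rank is 3 with 4 unknowns, leaving x_4 free.

infinitely many solutions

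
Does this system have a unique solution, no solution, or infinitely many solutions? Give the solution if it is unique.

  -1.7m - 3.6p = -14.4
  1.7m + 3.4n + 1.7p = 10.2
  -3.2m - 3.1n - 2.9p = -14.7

m = 0, n = 1, p = 4

Row-reduce the augmented matrix:
R1 ← R1 / (-17/10).
R2 ← R2 − 17/10·R1.
R3 ← R3 + 16/5·R1.
R2 ← R2 / (17/5).
R3 ← R3 + 31/10·R2.
R3 ← R3 / (729/340).
R1 ← R1 − 36/17·R3.
R2 ← R2 + 19/34·R3.
Reading off the reduced rows gives m = 0, n = 1, p = 4.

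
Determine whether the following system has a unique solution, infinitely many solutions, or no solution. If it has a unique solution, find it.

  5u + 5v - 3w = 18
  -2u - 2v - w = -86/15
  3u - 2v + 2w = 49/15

u = 11/5, v = 1, w = -2/3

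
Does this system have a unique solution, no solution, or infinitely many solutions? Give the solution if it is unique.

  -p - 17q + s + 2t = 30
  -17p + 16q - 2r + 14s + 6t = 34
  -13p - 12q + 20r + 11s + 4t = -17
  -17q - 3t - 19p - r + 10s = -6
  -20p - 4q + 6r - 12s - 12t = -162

p = 2, q = -1, r = -3, s = 3, t = 6

Row-reduce the augmented matrix:
R1 ← R1 / (-1).
R2 ← R2 + 17·R1.
R3 ← R3 + 13·R1.
R4 ← R4 + 19·R1.
R5 ← R5 + 20·R1.
R2 ← R2 / (305).
R1 ← R1 − 17·R2.
R3 ← R3 − 209·R2.
R4 ← R4 − 306·R2.
R5 ← R5 − 336·R2.
R3 ← R3 / (6518/305).
R1 ← R1 − 34/305·R3.
R2 ← R2 + 2/305·R3.
R4 ← R4 − 307/305·R3.
R5 ← R5 − 2502/305·R3.
R4 ← R4 / (-39061/6518).
R1 ← R1 + 2715/3259·R4.
R2 ← R2 + 32/3259·R4.
R3 ← R3 − 17/6518·R4.
R5 ← R5 + 93587/3259·R4.
R5 ← R5 / (1607158/39061).
R1 ← R1 − 52784/39061·R5.
R2 ← R2 + 2802/39061·R5.
R3 ← R3 + 5359/39061·R5.
R4 ← R4 − 83272/39061·R5.
Reading off the reduced rows gives p = 2, q = -1, r = -3, s = 3, t = 6.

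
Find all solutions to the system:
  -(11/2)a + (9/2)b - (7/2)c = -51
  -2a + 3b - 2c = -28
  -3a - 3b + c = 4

Row-reduce:
R1 ← R1 / (-11/2).
R2 ← R2 + 2·R1.
R3 ← R3 + 3·R1.
R2 ← R2 / (15/11).
R1 ← R1 + 9/11·R2.
R3 ← R3 + 60/11·R2.
Row 3 reduces to 0 = -6, a contradiction. The system is inconsistent.

no solution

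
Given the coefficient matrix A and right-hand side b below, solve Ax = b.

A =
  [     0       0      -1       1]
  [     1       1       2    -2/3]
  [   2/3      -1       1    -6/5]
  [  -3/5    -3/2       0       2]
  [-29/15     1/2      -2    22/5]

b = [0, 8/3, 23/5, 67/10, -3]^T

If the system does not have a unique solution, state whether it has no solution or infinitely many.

no solution

Row-reduce:
Swap R1 and R2.
R3 ← R3 − 2/3·R1.
R4 ← R4 + 3/5·R1.
R5 ← R5 + 29/15·R1.
Swap R2 and R3.
R2 ← R2 / (-5/3).
R1 ← R1 − 1·R2.
R4 ← R4 + 9/10·R2.
R5 ← R5 − 73/30·R2.
R3 ← R3 / (-1).
R1 ← R1 − 9/5·R3.
R2 ← R2 − 1/5·R3.
R4 ← R4 − 69/50·R3.
R5 ← R5 − 69/50·R3.
R4 ← R4 / (847/250).
R1 ← R1 − 17/25·R4.
R2 ← R2 − 49/75·R4.
R3 ← R3 + 1·R4.
R5 ← R5 − 847/250·R4.
Row 5 reduces to 0 = -1/2, a contradiction. The system is inconsistent.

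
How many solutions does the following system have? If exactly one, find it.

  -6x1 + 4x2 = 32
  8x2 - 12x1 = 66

Row-reduce:
R1 ← R1 / (-6).
R2 ← R2 + 12·R1.
Row 2 reduces to 0 = 2, a contradiction. The system is inconsistent.

no solution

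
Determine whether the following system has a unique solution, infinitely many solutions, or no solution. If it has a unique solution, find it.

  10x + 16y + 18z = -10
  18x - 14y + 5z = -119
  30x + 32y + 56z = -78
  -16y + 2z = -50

Row-reduce:
R1 ← R1 / (10).
R2 ← R2 − 18·R1.
R3 ← R3 − 30·R1.
R2 ← R2 / (-214/5).
R1 ← R1 − 8/5·R2.
R3 ← R3 + 16·R2.
R4 ← R4 + 16·R2.
R3 ← R3 / (1310/107).
R1 ← R1 − 83/107·R3.
R2 ← R2 − 137/214·R3.
R4 ← R4 − 1310/107·R3.
Row 4 reduces to 0 = -2, a contradiction. The system is inconsistent.

no solution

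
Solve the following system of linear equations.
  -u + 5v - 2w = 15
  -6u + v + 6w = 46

infinitely many solutions

Row-reduce:
R1 ← R1 / (-1).
R2 ← R2 + 6·R1.
R2 ← R2 / (-29).
R1 ← R1 + 5·R2.
Rank is 2 with 3 unknowns, leaving w free.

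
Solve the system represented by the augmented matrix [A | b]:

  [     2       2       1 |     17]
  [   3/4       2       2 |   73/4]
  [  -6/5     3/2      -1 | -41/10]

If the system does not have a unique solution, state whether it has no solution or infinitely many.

x_1 = 3, x_2 = 3, x_3 = 5

Row-reduce the augmented matrix:
R1 ← R1 / (2).
R2 ← R2 − 3/4·R1.
R3 ← R3 + 6/5·R1.
R2 ← R2 / (5/4).
R1 ← R1 − 1·R2.
R3 ← R3 − 27/10·R2.
R3 ← R3 / (-391/100).
R1 ← R1 + 4/5·R3.
R2 ← R2 − 13/10·R3.
Reading off the reduced rows gives x_1 = 3, x_2 = 3, x_3 = 5.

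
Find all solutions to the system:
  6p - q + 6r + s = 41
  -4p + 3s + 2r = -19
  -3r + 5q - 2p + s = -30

Row-reduce:
R1 ← R1 / (6).
R2 ← R2 + 4·R1.
R3 ← R3 + 2·R1.
R2 ← R2 / (-2/3).
R1 ← R1 + 1/6·R2.
R3 ← R3 − 14/3·R2.
R3 ← R3 / (41).
R1 ← R1 + 1/2·R3.
R2 ← R2 + 9·R3.
Rank is 3 with 4 unknowns, leaving s free.

infinitely many solutions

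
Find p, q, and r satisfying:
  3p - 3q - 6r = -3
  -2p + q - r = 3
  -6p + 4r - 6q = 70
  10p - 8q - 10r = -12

Row-reduce the augmented matrix:
R1 ← R1 / (3).
R2 ← R2 + 2·R1.
R3 ← R3 + 6·R1.
R4 ← R4 − 10·R1.
R2 ← R2 / (-1).
R1 ← R1 + 1·R2.
R3 ← R3 + 12·R2.
R4 ← R4 − 2·R2.
R3 ← R3 / (52).
R1 ← R1 − 3·R3.
R2 ← R2 − 5·R3.
R4 reduces to 0 = 0, so the extra equation is consistent.
Reading off the reduced rows gives p = -5, q = -6, r = 1.

p = -5, q = -6, r = 1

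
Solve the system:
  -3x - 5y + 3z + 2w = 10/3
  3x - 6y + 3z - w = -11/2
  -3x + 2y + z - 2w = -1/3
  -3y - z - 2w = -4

x = -2/3, y = 1/3, z = 0, w = 3/2

Row-reduce the augmented matrix:
R1 ← R1 / (-3).
R2 ← R2 − 3·R1.
R3 ← R3 + 3·R1.
R2 ← R2 / (-11).
R1 ← R1 − 5/3·R2.
R3 ← R3 − 7·R2.
R4 ← R4 + 3·R2.
R3 ← R3 / (20/11).
R1 ← R1 + 1/11·R3.
R2 ← R2 + 6/11·R3.
R4 ← R4 + 29/11·R3.
R4 ← R4 / (-143/20).
R1 ← R1 + 41/60·R4.
R2 ← R2 + 11/10·R4.
R3 ← R3 + 37/20·R4.
Reading off the reduced rows gives x = -2/3, y = 1/3, z = 0, w = 3/2.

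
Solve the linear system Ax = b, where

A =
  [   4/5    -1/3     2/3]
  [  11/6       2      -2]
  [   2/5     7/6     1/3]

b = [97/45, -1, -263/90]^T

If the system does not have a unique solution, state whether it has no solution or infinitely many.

x_1 = 2, x_2 = -3, x_3 = -2/3

Row-reduce the augmented matrix:
R1 ← R1 / (4/5).
R2 ← R2 − 11/6·R1.
R3 ← R3 − 2/5·R1.
R2 ← R2 / (199/72).
R1 ← R1 + 5/12·R2.
R3 ← R3 − 4/3·R2.
R3 ← R3 / (1016/597).
R1 ← R1 − 60/199·R3.
R2 ← R2 + 254/199·R3.
Reading off the reduced rows gives x_1 = 2, x_2 = -3, x_3 = -2/3.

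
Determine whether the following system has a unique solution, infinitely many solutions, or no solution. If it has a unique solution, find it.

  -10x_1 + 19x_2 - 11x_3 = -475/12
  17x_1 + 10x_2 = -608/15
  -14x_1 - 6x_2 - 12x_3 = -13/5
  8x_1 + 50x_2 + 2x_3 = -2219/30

x_1 = -8/5, x_2 = -4/3, x_3 = 11/4

Row-reduce the augmented matrix:
R1 ← R1 / (-10).
R2 ← R2 − 17·R1.
R3 ← R3 + 14·R1.
R4 ← R4 − 8·R1.
R2 ← R2 / (423/10).
R1 ← R1 + 19/10·R2.
R3 ← R3 + 163/5·R2.
R4 ← R4 − 326/5·R2.
R3 ← R3 / (-4658/423).
R1 ← R1 − 110/423·R3.
R2 ← R2 + 187/423·R3.
R4 ← R4 − 9316/423·R3.
R4 reduces to 0 = 0, so the extra equation is consistent.
Reading off the reduced rows gives x_1 = -8/5, x_2 = -4/3, x_3 = 11/4.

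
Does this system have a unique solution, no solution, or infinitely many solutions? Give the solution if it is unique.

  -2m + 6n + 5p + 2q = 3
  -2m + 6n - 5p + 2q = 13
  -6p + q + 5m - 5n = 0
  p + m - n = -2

m = 1, n = 2, p = -1, q = -1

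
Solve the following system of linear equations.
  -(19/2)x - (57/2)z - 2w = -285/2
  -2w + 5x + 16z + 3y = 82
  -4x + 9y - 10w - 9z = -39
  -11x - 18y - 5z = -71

infinitely many solutions

Row-reduce:
R1 ← R1 / (-19/2).
R2 ← R2 − 5·R1.
R3 ← R3 + 4·R1.
R4 ← R4 + 11·R1.
R2 ← R2 / (3).
R3 ← R3 − 9·R2.
R4 ← R4 + 18·R2.
Swap R3 and R4.
R3 ← R3 / (34).
R1 ← R1 − 3·R3.
R2 ← R2 − 1/3·R3.
Rank is 3 with 4 unknowns, leaving w free.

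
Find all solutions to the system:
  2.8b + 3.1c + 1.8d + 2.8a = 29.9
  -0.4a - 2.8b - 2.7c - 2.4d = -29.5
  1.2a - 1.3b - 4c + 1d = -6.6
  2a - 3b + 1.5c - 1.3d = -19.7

a = 1, b = 6, c = 1, d = 4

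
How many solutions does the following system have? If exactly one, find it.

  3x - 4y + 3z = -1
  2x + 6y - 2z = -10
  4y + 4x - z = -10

x = -1, y = -2, z = -2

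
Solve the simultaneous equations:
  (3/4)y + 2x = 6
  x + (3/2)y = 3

From equation 2: x = 3 − 3/2·y.
Substitute into equation 1 and solve: y = 0.
Then x = 3.

x = 3, y = 0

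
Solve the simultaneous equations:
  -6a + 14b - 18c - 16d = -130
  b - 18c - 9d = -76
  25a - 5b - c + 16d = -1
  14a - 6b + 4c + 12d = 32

infinitely many solutions

Row-reduce:
R1 ← R1 / (-6).
R3 ← R3 − 25·R1.
R4 ← R4 − 14·R1.
R1 ← R1 + 7/3·R2.
R3 ← R3 − 160/3·R2.
R4 ← R4 − 80/3·R2.
R3 ← R3 / (884).
R1 ← R1 + 39·R3.
R2 ← R2 + 18·R3.
R4 ← R4 − 442·R3.
Rank is 3 with 4 unknowns, leaving d free.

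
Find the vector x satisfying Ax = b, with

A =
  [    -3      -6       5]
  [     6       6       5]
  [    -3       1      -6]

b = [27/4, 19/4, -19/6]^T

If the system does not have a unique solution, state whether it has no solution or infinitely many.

x_1 = -2, x_2 = 4/3, x_3 = 7/4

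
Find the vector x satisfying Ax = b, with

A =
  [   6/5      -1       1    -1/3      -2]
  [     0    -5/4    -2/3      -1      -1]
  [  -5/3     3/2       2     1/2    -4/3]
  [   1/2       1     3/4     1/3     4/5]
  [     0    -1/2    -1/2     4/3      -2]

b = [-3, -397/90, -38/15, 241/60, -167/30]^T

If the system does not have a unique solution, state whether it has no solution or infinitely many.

x_1 = 1, x_2 = -2/5, x_3 = 5/3, x_4 = 4/5, x_5 = 3

Row-reduce the augmented matrix:
R1 ← R1 / (6/5).
R3 ← R3 + 5/3·R1.
R4 ← R4 − 1/2·R1.
R2 ← R2 / (-5/4).
R1 ← R1 + 5/6·R2.
R3 ← R3 − 1/9·R2.
R4 ← R4 − 17/12·R2.
R5 ← R5 + 1/2·R2.
R3 ← R3 / (899/270).
R1 ← R1 − 23/18·R3.
R2 ← R2 − 8/15·R3.
R4 ← R4 + 19/45·R3.
R5 ← R5 + 7/30·R3.
R4 ← R4 / (-2401/3596).
R1 ← R1 − 735/1798·R4.
R2 ← R2 − 2180/2697·R4.
R3 ← R3 + 14/899·R4.
R5 ← R5 − 1555/899·R4.
R5 ← R5 / (-4751/2401).
R1 ← R1 − 29/49·R5.
R2 ← R2 − 10324/7203·R5.
R3 ← R3 + 2162/1715·R5.
R4 ← R4 − 586/12005·R5.
Reading off the reduced rows gives x_1 = 1, x_2 = -2/5, x_3 = 5/3, x_4 = 4/5, x_5 = 3.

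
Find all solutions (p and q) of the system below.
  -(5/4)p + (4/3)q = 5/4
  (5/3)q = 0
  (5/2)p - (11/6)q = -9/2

no solution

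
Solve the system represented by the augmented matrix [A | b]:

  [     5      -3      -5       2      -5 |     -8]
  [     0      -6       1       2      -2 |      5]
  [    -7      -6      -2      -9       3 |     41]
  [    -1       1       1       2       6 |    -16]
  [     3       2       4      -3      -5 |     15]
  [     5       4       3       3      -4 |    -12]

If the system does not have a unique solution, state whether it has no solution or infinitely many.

Row-reduce:
R1 ← R1 / (5).
R3 ← R3 + 7·R1.
R4 ← R4 + 1·R1.
R5 ← R5 − 3·R1.
R6 ← R6 − 5·R1.
R2 ← R2 / (-6).
R1 ← R1 + 3/5·R2.
R3 ← R3 + 51/5·R2.
R4 ← R4 − 2/5·R2.
R5 ← R5 − 19/5·R2.
R6 ← R6 − 7·R2.
R3 ← R3 / (-107/10).
R1 ← R1 + 11/10·R3.
R2 ← R2 + 1/6·R3.
R4 ← R4 − 1/15·R3.
R5 ← R5 − 229/30·R3.
R6 ← R6 − 55/6·R3.
R4 ← R4 / (794/321).
R1 ← R1 − 127/107·R4.
R2 ← R2 + 59/321·R4.
R3 ← R3 − 96/107·R4.
R5 ← R5 + 3140/321·R4.
R6 ← R6 + 1570/321·R4.
R5 ← R5 / (6168/397).
R1 ← R1 + 2439/794·R5.
R2 ← R2 − 559/794·R5.
R3 ← R3 + 678/397·R5.
R4 ← R4 − 1561/794·R5.
R6 ← R6 − 3084/397·R5.
Row 6 reduces to 0 = 1, a contradiction. The system is inconsistent.

no solution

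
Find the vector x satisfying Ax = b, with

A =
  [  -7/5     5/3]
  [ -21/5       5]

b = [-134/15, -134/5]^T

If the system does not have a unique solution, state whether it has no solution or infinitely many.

Row-reduce:
R1 ← R1 / (-7/5).
R2 ← R2 + 21/5·R1.
Rank is 1 with 2 unknowns, leaving x_2 free.

infinitely many solutions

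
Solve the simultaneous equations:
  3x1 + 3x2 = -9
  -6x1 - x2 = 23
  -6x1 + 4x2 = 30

no solution

Row-reduce:
R1 ← R1 / (3).
R2 ← R2 + 6·R1.
R3 ← R3 + 6·R1.
R2 ← R2 / (5).
R1 ← R1 − 1·R2.
R3 ← R3 − 10·R2.
Row 3 reduces to 0 = 2, a contradiction. The system is inconsistent.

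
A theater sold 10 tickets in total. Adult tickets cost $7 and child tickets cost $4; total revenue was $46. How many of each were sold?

adult tickets: 2, child tickets: 8

Let a = adult tickets, c = child tickets.
  a + c = 10
  7a + 4c = 46
Row-reduce the augmented matrix:
R2 ← R2 − 7·R1.
R2 ← R2 / (-3).
R1 ← R1 − 1·R2.
Reading off the reduced rows gives a = 2, c = 8.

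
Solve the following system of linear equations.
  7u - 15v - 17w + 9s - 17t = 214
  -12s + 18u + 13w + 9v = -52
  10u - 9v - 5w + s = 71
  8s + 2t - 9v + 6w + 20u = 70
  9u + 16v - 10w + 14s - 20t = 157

u = 3, v = -2, w = -4, s = 3, t = -4

Row-reduce the augmented matrix:
R1 ← R1 / (7).
R2 ← R2 − 18·R1.
R3 ← R3 − 10·R1.
R4 ← R4 − 20·R1.
R5 ← R5 − 9·R1.
R2 ← R2 / (333/7).
R1 ← R1 + 15/7·R2.
R3 ← R3 − 87/7·R2.
R4 ← R4 − 237/7·R2.
R5 ← R5 − 247/7·R2.
R3 ← R3 / (496/111).
R1 ← R1 − 14/111·R3.
R2 ← R2 − 397/333·R3.
R4 ← R4 − 1577/111·R3.
R5 ← R5 + 10060/333·R3.
R4 ← R4 / (7839/496).
R1 ← R1 + 55/248·R4.
R2 ← R2 + 37/1488·R4.
R3 ← R3 + 297/496·R4.
R5 ← R5 − 3871/372·R4.
R5 ← R5 / (1658593/23517).
R1 ← R1 + 8807/7839·R5.
R2 ← R2 + 59902/23517·R5.
R3 ← R3 − 1800/871·R5.
R4 ← R4 + 10636/7839·R5.
Reading off the reduced rows gives u = 3, v = -2, w = -4, s = 3, t = -4.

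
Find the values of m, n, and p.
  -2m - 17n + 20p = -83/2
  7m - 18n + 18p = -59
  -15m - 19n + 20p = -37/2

m = -2, n = 3/2, p = -1

Row-reduce the augmented matrix:
R1 ← R1 / (-2).
R2 ← R2 − 7·R1.
R3 ← R3 + 15·R1.
R2 ← R2 / (-155/2).
R1 ← R1 − 17/2·R2.
R3 ← R3 − 217/2·R2.
R3 ← R3 / (-34/5).
R1 ← R1 + 54/155·R3.
R2 ← R2 + 176/155·R3.
Reading off the reduced rows gives m = -2, n = 3/2, p = -1.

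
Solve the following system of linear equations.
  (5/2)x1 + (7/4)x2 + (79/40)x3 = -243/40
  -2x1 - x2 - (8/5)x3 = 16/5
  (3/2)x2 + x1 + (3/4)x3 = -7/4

Row-reduce:
R1 ← R1 / (5/2).
R2 ← R2 + 2·R1.
R3 ← R3 − 1·R1.
R2 ← R2 / (2/5).
R1 ← R1 − 7/10·R2.
R3 ← R3 − 4/5·R2.
Row 3 reduces to 0 = 4, a contradiction. The system is inconsistent.

no solution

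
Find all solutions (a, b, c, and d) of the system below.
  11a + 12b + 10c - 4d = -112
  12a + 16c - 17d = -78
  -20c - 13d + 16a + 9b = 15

infinitely many solutions

Row-reduce:
R1 ← R1 / (11).
R2 ← R2 − 12·R1.
R3 ← R3 − 16·R1.
R2 ← R2 / (-144/11).
R1 ← R1 − 12/11·R2.
R3 ← R3 + 93/11·R2.
R3 ← R3 / (-227/6).
R1 ← R1 − 4/3·R3.
R2 ← R2 + 7/18·R3.
Rank is 3 with 4 unknowns, leaving d free.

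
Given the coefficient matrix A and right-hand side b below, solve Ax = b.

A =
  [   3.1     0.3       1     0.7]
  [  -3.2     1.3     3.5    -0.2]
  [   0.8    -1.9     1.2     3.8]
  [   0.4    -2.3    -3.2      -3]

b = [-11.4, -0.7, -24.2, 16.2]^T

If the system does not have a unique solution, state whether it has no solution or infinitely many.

x_1 = -2, x_2 = 2, x_3 = -3, x_4 = -4

Row-reduce the augmented matrix:
R1 ← R1 / (31/10).
R2 ← R2 + 16/5·R1.
R3 ← R3 − 4/5·R1.
R4 ← R4 − 2/5·R1.
R2 ← R2 / (499/310).
R1 ← R1 − 3/31·R2.
R3 ← R3 + 613/310·R2.
R4 ← R4 + 145/62·R2.
R3 ← R3 / (32483/4990).
R1 ← R1 − 25/499·R3.
R2 ← R2 − 1405/499·R3.
R4 ← R4 − 16247/4990·R3.
R4 ← R4 / (-65888/14765).
R1 ← R1 − 5249/32483·R4.
R2 ← R2 + 49326/32483·R4.
R3 ← R3 − 21264/32483·R4.
Reading off the reduced rows gives x_1 = -2, x_2 = 2, x_3 = -3, x_4 = -4.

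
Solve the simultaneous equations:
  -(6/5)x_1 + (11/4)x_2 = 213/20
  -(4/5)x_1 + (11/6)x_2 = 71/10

Row-reduce:
R1 ← R1 / (-6/5).
R2 ← R2 + 4/5·R1.
Rank is 1 with 2 unknowns, leaving x_2 free.

infinitely many solutions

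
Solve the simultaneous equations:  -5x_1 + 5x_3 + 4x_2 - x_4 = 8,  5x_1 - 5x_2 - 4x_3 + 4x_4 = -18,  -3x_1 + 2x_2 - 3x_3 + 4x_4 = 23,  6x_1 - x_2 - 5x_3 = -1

Row-reduce the augmented matrix:
R1 ← R1 / (-5).
R2 ← R2 − 5·R1.
R3 ← R3 + 3·R1.
R4 ← R4 − 6·R1.
R2 ← R2 / (-1).
R1 ← R1 + 4/5·R2.
R3 ← R3 + 2/5·R2.
R4 ← R4 − 19/5·R2.
R3 ← R3 / (-32/5).
R1 ← R1 + 9/5·R3.
R2 ← R2 + 1·R3.
R4 ← R4 − 24/5·R3.
R4 ← R4 / (51/4).
R1 ← R1 + 101/32·R4.
R2 ← R2 + 113/32·R4.
R3 ← R3 + 17/32·R4.
Reading off the reduced rows gives x_1 = -3, x_2 = 3, x_3 = -4, x_4 = -1.

x_1 = -3, x_2 = 3, x_3 = -4, x_4 = -1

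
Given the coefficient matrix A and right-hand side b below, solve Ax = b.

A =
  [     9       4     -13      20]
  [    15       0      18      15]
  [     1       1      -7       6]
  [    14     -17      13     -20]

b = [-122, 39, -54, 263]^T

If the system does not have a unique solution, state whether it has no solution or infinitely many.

x_1 = 5, x_2 = -2, x_3 = 3, x_4 = -6

Row-reduce the augmented matrix:
R1 ← R1 / (9).
R2 ← R2 − 15·R1.
R3 ← R3 − 1·R1.
R4 ← R4 − 14·R1.
R2 ← R2 / (-20/3).
R1 ← R1 − 4/9·R2.
R3 ← R3 − 5/9·R2.
R4 ← R4 + 209/9·R2.
R3 ← R3 / (-9/4).
R1 ← R1 − 6/5·R3.
R2 ← R2 + 119/20·R3.
R4 ← R4 + 2099/20·R3.
R4 ← R4 / (-461/5).
R1 ← R1 − 11/5·R4.
R2 ← R2 + 16/5·R4.
R3 ← R3 + 1·R4.
Reading off the reduced rows gives x_1 = 5, x_2 = -2, x_3 = 3, x_4 = -6.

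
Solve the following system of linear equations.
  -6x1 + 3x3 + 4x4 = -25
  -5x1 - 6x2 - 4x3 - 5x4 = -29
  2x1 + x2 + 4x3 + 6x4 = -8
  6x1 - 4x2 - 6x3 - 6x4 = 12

Row-reduce the augmented matrix:
R1 ← R1 / (-6).
R2 ← R2 + 5·R1.
R3 ← R3 − 2·R1.
R4 ← R4 − 6·R1.
R2 ← R2 / (-6).
R3 ← R3 − 1·R2.
R4 ← R4 + 4·R2.
R3 ← R3 / (47/12).
R1 ← R1 + 1/2·R3.
R2 ← R2 − 13/12·R3.
R4 ← R4 − 4/3·R3.
R4 ← R4 / (72/47).
R1 ← R1 − 13/141·R4.
R2 ← R2 + 12/47·R4.
R3 ← R3 − 214/141·R4.
Reading off the reduced rows gives x1 = 2, x2 = 6, x3 = -3, x4 = -1.

x1 = 2, x2 = 6, x3 = -3, x4 = -1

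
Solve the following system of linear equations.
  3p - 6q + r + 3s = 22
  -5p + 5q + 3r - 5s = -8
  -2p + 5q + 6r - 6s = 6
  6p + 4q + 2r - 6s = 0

p = 1, q = -2, r = 4, s = 1

Row-reduce the augmented matrix:
R1 ← R1 / (3).
R2 ← R2 + 5·R1.
R3 ← R3 + 2·R1.
R4 ← R4 − 6·R1.
R2 ← R2 / (-5).
R1 ← R1 + 2·R2.
R3 ← R3 − 1·R2.
R4 ← R4 − 16·R2.
R3 ← R3 / (38/5).
R1 ← R1 + 23/15·R3.
R2 ← R2 + 14/15·R3.
R4 ← R4 − 224/15·R3.
R4 ← R4 / (-236/57).
R1 ← R1 − 11/57·R4.
R2 ← R2 + 28/57·R4.
R3 ← R3 + 10/19·R4.
Reading off the reduced rows gives p = 1, q = -2, r = 4, s = 1.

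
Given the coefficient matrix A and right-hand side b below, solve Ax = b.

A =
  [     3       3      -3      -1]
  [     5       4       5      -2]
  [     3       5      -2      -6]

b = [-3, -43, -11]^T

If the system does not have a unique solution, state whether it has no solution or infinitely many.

Row-reduce:
R1 ← R1 / (3).
R2 ← R2 − 5·R1.
R3 ← R3 − 3·R1.
R2 ← R2 / (-1).
R1 ← R1 − 1·R2.
R3 ← R3 − 2·R2.
R3 ← R3 / (21).
R1 ← R1 − 9·R3.
R2 ← R2 + 10·R3.
Rank is 3 with 4 unknowns, leaving x_4 free.

infinitely many solutions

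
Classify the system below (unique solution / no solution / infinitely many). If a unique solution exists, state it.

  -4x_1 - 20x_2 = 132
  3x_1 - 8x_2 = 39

x_1 = -3, x_2 = -6

Row-reduce the augmented matrix:
R1 ← R1 / (-4).
R2 ← R2 − 3·R1.
R2 ← R2 / (-23).
R1 ← R1 − 5·R2.
Reading off the reduced rows gives x_1 = -3, x_2 = -6.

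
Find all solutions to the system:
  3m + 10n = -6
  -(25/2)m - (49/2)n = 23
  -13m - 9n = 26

no solution

Row-reduce:
R1 ← R1 / (3).
R2 ← R2 + 25/2·R1.
R3 ← R3 + 13·R1.
R2 ← R2 / (103/6).
R1 ← R1 − 10/3·R2.
R3 ← R3 − 103/3·R2.
Row 3 reduces to 0 = 4, a contradiction. The system is inconsistent.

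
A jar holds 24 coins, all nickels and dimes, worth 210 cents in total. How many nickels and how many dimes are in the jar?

nickels: 6, dimes: 18

Let n = nickels, d = dimes.
  n + d = 24
  5n + 10d = 210
From equation 1: n = 24 − d.
Substitute into equation 2 and solve: d = 18.
Then n = 6.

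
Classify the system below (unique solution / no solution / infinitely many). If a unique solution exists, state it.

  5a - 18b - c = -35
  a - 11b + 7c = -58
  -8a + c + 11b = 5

a = 3, b = 3, c = -4

Row-reduce the augmented matrix:
R1 ← R1 / (5).
R2 ← R2 − 1·R1.
R3 ← R3 + 8·R1.
R2 ← R2 / (-37/5).
R1 ← R1 + 18/5·R2.
R3 ← R3 + 89/5·R2.
R3 ← R3 / (-663/37).
R1 ← R1 + 137/37·R3.
R2 ← R2 + 36/37·R3.
Reading off the reduced rows gives a = 3, b = 3, c = -4.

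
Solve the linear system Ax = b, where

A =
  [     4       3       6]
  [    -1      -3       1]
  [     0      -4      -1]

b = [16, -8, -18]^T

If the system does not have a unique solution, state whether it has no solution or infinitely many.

x_1 = -2, x_2 = 4, x_3 = 2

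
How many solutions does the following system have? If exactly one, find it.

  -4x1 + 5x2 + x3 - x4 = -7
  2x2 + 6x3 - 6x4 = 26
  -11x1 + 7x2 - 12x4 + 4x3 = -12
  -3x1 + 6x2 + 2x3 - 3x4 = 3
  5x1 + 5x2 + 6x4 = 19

Row-reduce:
R1 ← R1 / (-4).
R3 ← R3 + 11·R1.
R4 ← R4 + 3·R1.
R5 ← R5 − 5·R1.
R2 ← R2 / (2).
R1 ← R1 + 5/4·R2.
R3 ← R3 + 27/4·R2.
R4 ← R4 − 9/4·R2.
R5 ← R5 − 45/4·R2.
R3 ← R3 / (43/2).
R1 ← R1 − 7/2·R3.
R2 ← R2 − 3·R3.
R4 ← R4 + 11/2·R3.
R5 ← R5 + 65/2·R3.
R4 ← R4 / (-131/43).
R1 ← R1 − 56/43·R4.
R2 ← R2 − 48/43·R4.
R3 ← R3 + 59/43·R4.
R5 ← R5 + 262/43·R4.
Row 5 reduces to 0 = 1, a contradiction. The system is inconsistent.

no solution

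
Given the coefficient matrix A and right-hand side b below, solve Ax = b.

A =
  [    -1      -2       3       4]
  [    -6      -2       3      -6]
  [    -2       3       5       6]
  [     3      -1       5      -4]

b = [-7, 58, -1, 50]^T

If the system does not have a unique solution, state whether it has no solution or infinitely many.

Row-reduce the augmented matrix:
R1 ← R1 / (-1).
R2 ← R2 + 6·R1.
R3 ← R3 + 2·R1.
R4 ← R4 − 3·R1.
R2 ← R2 / (10).
R1 ← R1 − 2·R2.
R3 ← R3 − 7·R2.
R4 ← R4 + 7·R2.
R3 ← R3 / (19/2).
R2 ← R2 + 3/2·R3.
R4 ← R4 − 7/2·R3.
R4 ← R4 / (-20).
R1 ← R1 − 2·R4.
R3 ← R3 − 2·R4.
Reading off the reduced rows gives x_1 = -1, x_2 = 1, x_3 = 6, x_4 = -6.

x_1 = -1, x_2 = 1, x_3 = 6, x_4 = -6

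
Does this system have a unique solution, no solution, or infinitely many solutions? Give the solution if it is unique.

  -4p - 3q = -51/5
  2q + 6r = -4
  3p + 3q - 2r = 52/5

p = 9/5, q = 1, r = -1

Row-reduce the augmented matrix:
R1 ← R1 / (-4).
R3 ← R3 − 3·R1.
R2 ← R2 / (2).
R1 ← R1 − 3/4·R2.
R3 ← R3 − 3/4·R2.
R3 ← R3 / (-17/4).
R1 ← R1 + 9/4·R3.
R2 ← R2 − 3·R3.
Reading off the reduced rows gives p = 9/5, q = 1, r = -1.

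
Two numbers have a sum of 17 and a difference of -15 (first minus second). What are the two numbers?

first number: 1, second number: 16

Let x = first number, y = second number.
  x + y = 17
  x - y = -15
From equation 1: x = 17 − y.
Substitute into equation 2 and solve: y = 16.
Then x = 1.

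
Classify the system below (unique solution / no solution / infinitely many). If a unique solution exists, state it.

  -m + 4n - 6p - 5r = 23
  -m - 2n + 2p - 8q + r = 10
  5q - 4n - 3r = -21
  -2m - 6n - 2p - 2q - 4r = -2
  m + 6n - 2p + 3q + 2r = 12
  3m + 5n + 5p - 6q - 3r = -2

Row-reduce:
R1 ← R1 / (-1).
R2 ← R2 + 1·R1.
R4 ← R4 + 2·R1.
R5 ← R5 − 1·R1.
R6 ← R6 − 3·R1.
R2 ← R2 / (-6).
R1 ← R1 + 4·R2.
R3 ← R3 + 4·R2.
R4 ← R4 + 14·R2.
R5 ← R5 − 10·R2.
R6 ← R6 − 17·R2.
R3 ← R3 / (-16/3).
R1 ← R1 − 2/3·R3.
R2 ← R2 + 4/3·R3.
R4 ← R4 + 26/3·R3.
R5 ← R5 − 16/3·R3.
R6 ← R6 − 29/3·R3.
R4 ← R4 / (-1/8).
R1 ← R1 − 53/8·R4.
R2 ← R2 + 5/4·R4.
R3 ← R3 + 31/16·R4.
R6 ← R6 + 159/16·R4.
Swap R5 and R6.
R5 ← R5 / (-282).
R1 ← R1 − 179·R5.
R2 ← R2 + 33·R5.
R3 ← R3 + 51·R5.
R4 ← R4 + 27·R5.
Row 6 reduces to 0 = 1, a contradiction. The system is inconsistent.

no solution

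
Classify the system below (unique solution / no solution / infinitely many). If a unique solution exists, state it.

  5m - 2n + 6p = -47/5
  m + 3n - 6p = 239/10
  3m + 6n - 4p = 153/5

m = 2, n = 5/2, p = -12/5

Row-reduce the augmented matrix:
R1 ← R1 / (5).
R2 ← R2 − 1·R1.
R3 ← R3 − 3·R1.
R2 ← R2 / (17/5).
R1 ← R1 + 2/5·R2.
R3 ← R3 − 36/5·R2.
R3 ← R3 / (130/17).
R1 ← R1 − 6/17·R3.
R2 ← R2 + 36/17·R3.
Reading off the reduced rows gives m = 2, n = 5/2, p = -12/5.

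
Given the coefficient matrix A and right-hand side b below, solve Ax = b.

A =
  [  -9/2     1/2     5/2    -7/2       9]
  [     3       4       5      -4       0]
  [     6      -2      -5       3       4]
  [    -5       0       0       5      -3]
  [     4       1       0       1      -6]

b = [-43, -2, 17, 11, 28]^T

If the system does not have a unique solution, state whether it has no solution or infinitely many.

Row-reduce:
R1 ← R1 / (-9/2).
R2 ← R2 − 3·R1.
R3 ← R3 − 6·R1.
R4 ← R4 + 5·R1.
R5 ← R5 − 4·R1.
R2 ← R2 / (13/3).
R1 ← R1 + 1/9·R2.
R3 ← R3 + 4/3·R2.
R4 ← R4 + 5/9·R2.
R5 ← R5 − 13/9·R2.
R3 ← R3 / (5/13).
R1 ← R1 + 5/13·R3.
R2 ← R2 − 20/13·R3.
R4 ← R4 + 25/13·R3.
R4 ← R4 / (-10).
R1 ← R1 + 3·R4.
R2 ← R2 − 13·R4.
R3 ← R3 + 47/5·R4.
Rank is 4 with 5 unknowns, leaving x_5 free.

infinitely many solutions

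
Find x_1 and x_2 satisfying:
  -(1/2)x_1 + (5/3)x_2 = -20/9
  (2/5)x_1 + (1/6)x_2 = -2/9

x_1 = 0, x_2 = -4/3

Row-reduce the augmented matrix:
R1 ← R1 / (-1/2).
R2 ← R2 − 2/5·R1.
R2 ← R2 / (3/2).
R1 ← R1 + 10/3·R2.
Reading off the reduced rows gives x_1 = 0, x_2 = -4/3.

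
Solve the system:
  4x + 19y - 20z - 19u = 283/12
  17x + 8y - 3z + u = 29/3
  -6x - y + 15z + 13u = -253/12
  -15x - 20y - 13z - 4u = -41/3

x = 1, y = -1/4, z = 1, u = -7/3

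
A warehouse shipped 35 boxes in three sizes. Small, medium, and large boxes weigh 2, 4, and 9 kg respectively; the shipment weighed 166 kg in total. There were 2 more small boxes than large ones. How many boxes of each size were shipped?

small boxes: 12, medium boxes: 13, large boxes: 10

Let s = small boxes, m = medium boxes, l = large boxes.
  s + m + l = 35
  4m + 9l + 2s = 166
  s - l = 2
Row-reduce the augmented matrix:
R2 ← R2 − 2·R1.
R3 ← R3 − 1·R1.
R2 ← R2 / (2).
R1 ← R1 − 1·R2.
R3 ← R3 + 1·R2.
R3 ← R3 / (3/2).
R1 ← R1 + 5/2·R3.
R2 ← R2 − 7/2·R3.
Reading off the reduced rows gives s = 12, m = 13, l = 10.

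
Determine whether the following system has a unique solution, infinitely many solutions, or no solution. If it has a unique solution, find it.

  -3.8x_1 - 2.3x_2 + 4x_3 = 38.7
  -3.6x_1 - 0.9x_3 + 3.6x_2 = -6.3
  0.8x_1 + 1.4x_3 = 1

Row-reduce the augmented matrix:
R1 ← R1 / (-19/5).
R2 ← R2 + 18/5·R1.
R3 ← R3 − 4/5·R1.
R2 ← R2 / (549/95).
R1 ← R1 − 23/38·R2.
R3 ← R3 + 46/95·R2.
R3 ← R3 / (564/305).
R1 ← R1 + 137/244·R3.
R2 ← R2 + 99/122·R3.
Reading off the reduced rows gives x_1 = -4, x_2 = -5, x_3 = 3.

x_1 = -4, x_2 = -5, x_3 = 3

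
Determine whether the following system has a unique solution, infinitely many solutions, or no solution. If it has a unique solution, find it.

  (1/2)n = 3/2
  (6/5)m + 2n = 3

Row-reduce the augmented matrix:
Swap R1 and R2.
R1 ← R1 / (6/5).
R2 ← R2 / (1/2).
R1 ← R1 − 5/3·R2.
Reading off the reduced rows gives m = -5/2, n = 3.

m = -5/2, n = 3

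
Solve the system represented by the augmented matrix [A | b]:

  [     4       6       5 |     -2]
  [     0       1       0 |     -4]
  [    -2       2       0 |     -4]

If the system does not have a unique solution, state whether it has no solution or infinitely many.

x_1 = -2, x_2 = -4, x_3 = 6

Row-reduce the augmented matrix:
R1 ← R1 / (4).
R3 ← R3 + 2·R1.
R1 ← R1 − 3/2·R2.
R3 ← R3 − 5·R2.
R3 ← R3 / (5/2).
R1 ← R1 − 5/4·R3.
Reading off the reduced rows gives x_1 = -2, x_2 = -4, x_3 = 6.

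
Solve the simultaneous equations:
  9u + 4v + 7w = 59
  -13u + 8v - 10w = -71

infinitely many solutions

Row-reduce:
R1 ← R1 / (9).
R2 ← R2 + 13·R1.
R2 ← R2 / (124/9).
R1 ← R1 − 4/9·R2.
Rank is 2 with 3 unknowns, leaving w free.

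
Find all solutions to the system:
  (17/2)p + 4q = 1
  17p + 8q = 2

Row-reduce:
R1 ← R1 / (17/2).
R2 ← R2 − 17·R1.
Rank is 1 with 2 unknowns, leaving q free.

infinitely many solutions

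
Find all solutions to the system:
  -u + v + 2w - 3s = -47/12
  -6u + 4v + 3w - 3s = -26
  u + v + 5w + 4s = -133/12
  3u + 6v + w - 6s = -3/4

u = 8/3, v = -5/2, w = -5/4, s = -5/4

Row-reduce the augmented matrix:
R1 ← R1 / (-1).
R2 ← R2 + 6·R1.
R3 ← R3 − 1·R1.
R4 ← R4 − 3·R1.
R2 ← R2 / (-2).
R1 ← R1 + 1·R2.
R3 ← R3 − 2·R2.
R4 ← R4 − 9·R2.
R3 ← R3 / (-2).
R1 ← R1 − 5/2·R3.
R2 ← R2 − 9/2·R3.
R4 ← R4 + 67/2·R3.
R4 ← R4 / (-431/2).
R1 ← R1 − 31/2·R4.
R2 ← R2 − 57/2·R4.
R3 ← R3 + 8·R4.
Reading off the reduced rows gives u = 8/3, v = -5/2, w = -5/4, s = -5/4.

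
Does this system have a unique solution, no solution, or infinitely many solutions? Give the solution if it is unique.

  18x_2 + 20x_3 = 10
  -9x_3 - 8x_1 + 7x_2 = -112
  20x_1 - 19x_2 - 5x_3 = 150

Row-reduce the augmented matrix:
Swap R1 and R2.
R1 ← R1 / (-8).
R3 ← R3 − 20·R1.
R2 ← R2 / (18).
R1 ← R1 + 7/8·R2.
R3 ← R3 + 3/2·R2.
R3 ← R3 / (-155/6).
R1 ← R1 − 151/72·R3.
R2 ← R2 − 10/9·R3.
Reading off the reduced rows gives x_1 = 4, x_2 = -5, x_3 = 5.

x_1 = 4, x_2 = -5, x_3 = 5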